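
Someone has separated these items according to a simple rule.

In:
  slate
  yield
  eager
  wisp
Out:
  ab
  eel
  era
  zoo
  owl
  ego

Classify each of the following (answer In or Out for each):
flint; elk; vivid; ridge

In, Out, In, In

Rule: length ≥ 4. This holds for each 'In' example and fails for each 'Out' one.
flint — length 5, hence In. elk — length 3, hence Out. vivid — length 5, hence In. ridge — length 5, hence In.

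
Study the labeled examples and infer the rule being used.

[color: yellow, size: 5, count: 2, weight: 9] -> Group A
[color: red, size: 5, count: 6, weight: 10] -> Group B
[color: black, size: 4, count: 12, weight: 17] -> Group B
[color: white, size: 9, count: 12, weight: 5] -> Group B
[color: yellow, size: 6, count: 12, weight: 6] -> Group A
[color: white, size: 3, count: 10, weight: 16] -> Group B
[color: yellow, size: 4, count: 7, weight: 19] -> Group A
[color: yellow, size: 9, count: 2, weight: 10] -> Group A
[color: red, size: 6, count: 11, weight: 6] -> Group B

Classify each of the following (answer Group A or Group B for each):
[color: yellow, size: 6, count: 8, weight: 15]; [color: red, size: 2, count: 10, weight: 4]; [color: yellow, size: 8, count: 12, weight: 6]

Group A, Group B, Group A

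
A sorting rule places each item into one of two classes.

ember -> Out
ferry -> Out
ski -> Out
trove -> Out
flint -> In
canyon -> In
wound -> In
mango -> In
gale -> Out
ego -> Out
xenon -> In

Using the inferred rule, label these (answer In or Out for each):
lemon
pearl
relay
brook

Every 'In' example satisfies: contains 'n'. None of the 'Out' examples do.
lemon: In (has 'n'). pearl: Out (no 'n'). relay: Out (no 'n'). brook: Out (no 'n').

In, Out, Out, Out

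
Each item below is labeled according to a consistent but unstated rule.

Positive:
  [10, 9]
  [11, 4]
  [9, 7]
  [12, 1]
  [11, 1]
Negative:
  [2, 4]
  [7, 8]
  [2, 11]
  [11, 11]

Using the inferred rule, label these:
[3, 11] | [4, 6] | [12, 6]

The distinguishing property — first > second — holds for all the 'Positive' cases and none of the 'Negative' cases.
[3, 11]: Negative (3 < 11).
[4, 6]: Negative (4 < 6).
[12, 6]: Positive (12 > 6).

Negative, Negative, Positive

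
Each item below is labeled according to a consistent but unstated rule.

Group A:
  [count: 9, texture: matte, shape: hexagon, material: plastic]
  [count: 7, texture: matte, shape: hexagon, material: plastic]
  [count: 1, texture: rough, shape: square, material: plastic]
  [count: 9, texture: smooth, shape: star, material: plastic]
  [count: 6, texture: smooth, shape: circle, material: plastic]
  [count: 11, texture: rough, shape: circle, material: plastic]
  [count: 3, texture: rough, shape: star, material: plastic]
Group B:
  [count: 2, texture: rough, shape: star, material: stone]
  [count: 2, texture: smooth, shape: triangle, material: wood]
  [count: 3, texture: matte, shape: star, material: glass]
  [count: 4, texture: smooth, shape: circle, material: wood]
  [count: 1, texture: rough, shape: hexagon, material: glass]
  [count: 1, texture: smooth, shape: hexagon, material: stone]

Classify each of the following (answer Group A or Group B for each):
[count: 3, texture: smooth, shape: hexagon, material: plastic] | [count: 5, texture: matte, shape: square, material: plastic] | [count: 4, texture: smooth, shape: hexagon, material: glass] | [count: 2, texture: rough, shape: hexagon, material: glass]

Group A, Group A, Group B, Group B

The classifier is using: material is plastic.
Group A: [count: 3, texture: smooth, shape: hexagon, material: plastic], since material is plastic. Group A: [count: 5, texture: matte, shape: square, material: plastic], since material is plastic. Group B: [count: 4, texture: smooth, shape: hexagon, material: glass], since material is glass. Group B: [count: 2, texture: rough, shape: hexagon, material: glass], since material is glass.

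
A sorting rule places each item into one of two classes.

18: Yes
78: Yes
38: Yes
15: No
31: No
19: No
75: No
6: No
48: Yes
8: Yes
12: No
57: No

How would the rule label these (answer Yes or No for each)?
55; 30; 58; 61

No, No, Yes, No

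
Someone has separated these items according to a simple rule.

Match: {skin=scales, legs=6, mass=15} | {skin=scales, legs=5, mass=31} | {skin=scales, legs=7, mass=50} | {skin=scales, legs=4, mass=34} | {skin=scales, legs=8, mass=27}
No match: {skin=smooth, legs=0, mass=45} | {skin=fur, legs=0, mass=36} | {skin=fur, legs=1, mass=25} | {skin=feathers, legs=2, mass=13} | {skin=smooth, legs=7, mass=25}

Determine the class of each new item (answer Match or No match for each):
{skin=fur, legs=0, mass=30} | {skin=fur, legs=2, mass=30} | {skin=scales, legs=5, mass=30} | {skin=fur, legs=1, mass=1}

No match, No match, Match, No match

Every 'Match' example satisfies: skin is scales. None of the 'No match' examples do.
{skin=fur, legs=0, mass=30} → skin is fur → No match. {skin=fur, legs=2, mass=30} → skin is fur → No match. {skin=scales, legs=5, mass=30} → skin is scales → Match. {skin=fur, legs=1, mass=1} → skin is fur → No match.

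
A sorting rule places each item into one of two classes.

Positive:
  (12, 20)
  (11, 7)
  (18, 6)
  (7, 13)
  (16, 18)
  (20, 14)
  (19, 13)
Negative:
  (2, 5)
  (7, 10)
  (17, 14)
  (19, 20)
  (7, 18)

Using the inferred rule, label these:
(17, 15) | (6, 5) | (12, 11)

Positive, Negative, Negative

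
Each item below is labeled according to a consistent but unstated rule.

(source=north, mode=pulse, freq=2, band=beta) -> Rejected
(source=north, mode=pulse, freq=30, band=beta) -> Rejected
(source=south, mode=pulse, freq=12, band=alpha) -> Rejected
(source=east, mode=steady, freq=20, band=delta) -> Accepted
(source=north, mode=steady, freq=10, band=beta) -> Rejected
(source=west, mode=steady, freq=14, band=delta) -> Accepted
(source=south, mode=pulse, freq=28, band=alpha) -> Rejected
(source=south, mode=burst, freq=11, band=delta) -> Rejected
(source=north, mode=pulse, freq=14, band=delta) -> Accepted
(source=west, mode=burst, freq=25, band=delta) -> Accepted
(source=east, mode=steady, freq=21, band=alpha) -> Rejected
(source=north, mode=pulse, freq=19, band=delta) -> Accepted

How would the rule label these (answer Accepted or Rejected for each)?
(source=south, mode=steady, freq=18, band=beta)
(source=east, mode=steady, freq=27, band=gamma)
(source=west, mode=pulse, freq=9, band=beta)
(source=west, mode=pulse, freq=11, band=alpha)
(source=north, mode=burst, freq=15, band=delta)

Every 'Accepted' example satisfies: band is delta AND freq ≥ 12. None of the 'Rejected' examples do.
(source=south, mode=steady, freq=18, band=beta): band is beta, freq = 18 — lacks this property, so Rejected.
(source=east, mode=steady, freq=27, band=gamma): band is gamma, freq = 27 — lacks this property, so Rejected.
(source=west, mode=pulse, freq=9, band=beta): band is beta, freq = 9 — lacks this property, so Rejected.
(source=west, mode=pulse, freq=11, band=alpha): band is alpha, freq = 11 — lacks this property, so Rejected.
(source=north, mode=burst, freq=15, band=delta): band is delta, freq = 15 — qualifies, so Accepted.

Rejected, Rejected, Rejected, Rejected, Accepted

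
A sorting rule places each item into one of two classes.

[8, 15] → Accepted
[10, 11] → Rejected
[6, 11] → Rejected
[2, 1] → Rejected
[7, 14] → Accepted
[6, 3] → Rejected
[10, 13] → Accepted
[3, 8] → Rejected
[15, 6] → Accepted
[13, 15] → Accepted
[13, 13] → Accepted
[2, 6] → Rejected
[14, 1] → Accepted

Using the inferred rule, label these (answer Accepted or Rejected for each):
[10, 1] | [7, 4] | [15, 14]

One predicate separates the groups cleanly: max ≥ 13.

Rejected, Rejected, Accepted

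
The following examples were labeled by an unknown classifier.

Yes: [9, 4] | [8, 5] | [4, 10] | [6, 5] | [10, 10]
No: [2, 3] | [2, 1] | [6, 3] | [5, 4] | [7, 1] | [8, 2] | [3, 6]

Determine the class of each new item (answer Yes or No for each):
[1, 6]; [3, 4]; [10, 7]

All 'Yes' examples share one property — sum ≥ 11 — and every 'No' example lacks it.

No, No, Yes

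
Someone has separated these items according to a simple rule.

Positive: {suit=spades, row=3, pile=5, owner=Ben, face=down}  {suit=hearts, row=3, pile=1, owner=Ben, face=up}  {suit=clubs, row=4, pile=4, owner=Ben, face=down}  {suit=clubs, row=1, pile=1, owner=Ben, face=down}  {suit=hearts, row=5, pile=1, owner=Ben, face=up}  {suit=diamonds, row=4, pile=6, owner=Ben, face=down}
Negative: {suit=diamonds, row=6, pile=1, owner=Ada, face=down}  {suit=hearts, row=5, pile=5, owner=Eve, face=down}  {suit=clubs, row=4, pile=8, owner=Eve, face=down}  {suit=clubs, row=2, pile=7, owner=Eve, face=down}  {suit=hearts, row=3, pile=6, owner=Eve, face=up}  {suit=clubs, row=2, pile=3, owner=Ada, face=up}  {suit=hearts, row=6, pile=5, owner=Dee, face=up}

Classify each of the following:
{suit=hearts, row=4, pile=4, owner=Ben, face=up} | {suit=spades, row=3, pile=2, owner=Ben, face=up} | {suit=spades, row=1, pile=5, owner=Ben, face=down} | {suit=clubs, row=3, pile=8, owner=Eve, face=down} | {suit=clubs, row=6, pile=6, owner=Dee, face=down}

A rule that fits every label: owner is Ben — true of each 'Positive' example, false of each 'Negative' one.
{suit=hearts, row=4, pile=4, owner=Ben, face=up} — owner is Ben, hence Positive.
{suit=spades, row=3, pile=2, owner=Ben, face=up} — owner is Ben, hence Positive.
{suit=spades, row=1, pile=5, owner=Ben, face=down} — owner is Ben, hence Positive.
{suit=clubs, row=3, pile=8, owner=Eve, face=down} — owner is Eve, hence Negative.
{suit=clubs, row=6, pile=6, owner=Dee, face=down} — owner is Dee, hence Negative.

Positive, Positive, Positive, Negative, Negative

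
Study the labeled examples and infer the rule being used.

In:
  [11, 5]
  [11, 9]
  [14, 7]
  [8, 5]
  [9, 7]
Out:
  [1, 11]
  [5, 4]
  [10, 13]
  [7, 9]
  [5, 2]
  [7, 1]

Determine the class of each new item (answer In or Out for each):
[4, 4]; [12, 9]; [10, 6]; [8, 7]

One predicate separates the groups cleanly: first > second AND sum ≥ 12.

Out, In, In, In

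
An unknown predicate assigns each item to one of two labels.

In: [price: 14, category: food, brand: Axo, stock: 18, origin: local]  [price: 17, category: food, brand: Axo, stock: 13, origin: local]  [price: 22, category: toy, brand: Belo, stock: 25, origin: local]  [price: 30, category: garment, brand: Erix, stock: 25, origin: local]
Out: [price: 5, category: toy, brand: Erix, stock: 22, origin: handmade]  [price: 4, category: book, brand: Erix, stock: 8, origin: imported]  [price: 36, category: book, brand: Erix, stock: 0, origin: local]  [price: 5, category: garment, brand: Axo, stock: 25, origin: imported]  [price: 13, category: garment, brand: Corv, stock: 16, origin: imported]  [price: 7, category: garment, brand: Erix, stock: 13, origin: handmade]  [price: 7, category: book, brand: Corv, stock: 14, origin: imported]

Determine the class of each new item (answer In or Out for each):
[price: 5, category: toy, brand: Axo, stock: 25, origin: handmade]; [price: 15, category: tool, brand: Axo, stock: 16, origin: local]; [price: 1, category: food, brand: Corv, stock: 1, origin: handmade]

The pattern is that an item is 'In' exactly when: origin is local AND stock ≥ 8.
[price: 5, category: toy, brand: Axo, stock: 25, origin: handmade]: Out (origin is handmade, stock = 25). [price: 15, category: tool, brand: Axo, stock: 16, origin: local]: In (origin is local, stock = 16). [price: 1, category: food, brand: Corv, stock: 1, origin: handmade]: Out (origin is handmade, stock = 1).

Out, In, Out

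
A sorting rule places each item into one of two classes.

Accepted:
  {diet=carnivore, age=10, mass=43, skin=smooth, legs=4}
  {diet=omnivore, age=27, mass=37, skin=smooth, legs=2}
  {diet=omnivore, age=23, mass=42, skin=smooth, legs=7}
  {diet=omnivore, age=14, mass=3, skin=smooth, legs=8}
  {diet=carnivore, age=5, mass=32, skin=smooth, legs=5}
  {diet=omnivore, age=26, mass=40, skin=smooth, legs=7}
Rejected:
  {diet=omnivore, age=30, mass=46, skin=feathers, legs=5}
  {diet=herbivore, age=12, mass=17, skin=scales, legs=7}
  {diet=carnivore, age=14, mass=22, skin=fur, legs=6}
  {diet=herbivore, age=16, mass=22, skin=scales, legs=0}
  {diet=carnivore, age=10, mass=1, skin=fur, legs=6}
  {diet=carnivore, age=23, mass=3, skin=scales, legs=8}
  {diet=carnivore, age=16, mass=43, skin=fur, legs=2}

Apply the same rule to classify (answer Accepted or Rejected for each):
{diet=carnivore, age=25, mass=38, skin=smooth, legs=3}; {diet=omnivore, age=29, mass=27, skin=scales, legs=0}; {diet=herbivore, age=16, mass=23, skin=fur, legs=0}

The distinguishing property — skin is smooth — holds for all the 'Accepted' cases and none of the 'Rejected' cases.
{diet=carnivore, age=25, mass=38, skin=smooth, legs=3} — skin is smooth, hence Accepted. {diet=omnivore, age=29, mass=27, skin=scales, legs=0} — skin is scales, hence Rejected. {diet=herbivore, age=16, mass=23, skin=fur, legs=0} — skin is fur, hence Rejected.

Accepted, Rejected, Rejected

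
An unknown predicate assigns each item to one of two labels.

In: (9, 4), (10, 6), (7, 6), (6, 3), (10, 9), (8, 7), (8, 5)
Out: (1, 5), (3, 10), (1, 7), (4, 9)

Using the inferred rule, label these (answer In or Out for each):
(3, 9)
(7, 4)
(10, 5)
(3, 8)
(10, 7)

A rule that fits every label: first > second — true of each 'In' example, false of each 'Out' one.
(3, 9) → 3 < 9 → Out.
(7, 4) → 7 > 4 → In.
(10, 5) → 10 > 5 → In.
(3, 8) → 3 < 8 → Out.
(10, 7) → 10 > 7 → In.

Out, In, In, Out, In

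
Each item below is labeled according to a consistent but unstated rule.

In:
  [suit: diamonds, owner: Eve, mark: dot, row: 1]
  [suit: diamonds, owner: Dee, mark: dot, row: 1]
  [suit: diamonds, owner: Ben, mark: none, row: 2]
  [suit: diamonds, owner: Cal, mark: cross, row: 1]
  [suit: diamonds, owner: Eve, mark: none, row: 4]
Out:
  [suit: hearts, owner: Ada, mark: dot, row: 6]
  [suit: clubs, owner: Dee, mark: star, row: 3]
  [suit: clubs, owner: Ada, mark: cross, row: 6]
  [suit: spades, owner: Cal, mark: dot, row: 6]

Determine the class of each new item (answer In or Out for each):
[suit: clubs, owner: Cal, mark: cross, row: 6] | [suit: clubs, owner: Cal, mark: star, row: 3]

The common property of the 'In' items is: suit is diamonds. No 'Out' item has it.
[suit: clubs, owner: Cal, mark: cross, row: 6]: suit is clubs, does not pass → Out. [suit: clubs, owner: Cal, mark: star, row: 3]: suit is clubs, does not pass → Out.

Out, Out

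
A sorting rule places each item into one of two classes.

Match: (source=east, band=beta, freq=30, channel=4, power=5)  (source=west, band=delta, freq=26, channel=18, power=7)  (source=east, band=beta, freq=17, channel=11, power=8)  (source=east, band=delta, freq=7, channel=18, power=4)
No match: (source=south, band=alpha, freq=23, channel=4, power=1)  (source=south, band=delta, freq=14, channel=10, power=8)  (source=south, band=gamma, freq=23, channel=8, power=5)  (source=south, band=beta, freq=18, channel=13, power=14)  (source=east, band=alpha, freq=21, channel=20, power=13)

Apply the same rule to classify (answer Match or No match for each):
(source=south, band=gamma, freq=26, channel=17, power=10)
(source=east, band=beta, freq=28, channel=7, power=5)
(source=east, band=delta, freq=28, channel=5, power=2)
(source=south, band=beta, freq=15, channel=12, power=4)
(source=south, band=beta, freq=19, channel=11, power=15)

All 'Match' examples share one property — source is not south AND power ≤ 8 — and every 'No match' example lacks it.
No match: (source=south, band=gamma, freq=26, channel=17, power=10), since source is south, power = 10. Match: (source=east, band=beta, freq=28, channel=7, power=5), since source is east, power = 5. Match: (source=east, band=delta, freq=28, channel=5, power=2), since source is east, power = 2. No match: (source=south, band=beta, freq=15, channel=12, power=4), since source is south, power = 4. No match: (source=south, band=beta, freq=19, channel=11, power=15), since source is south, power = 15.

No match, Match, Match, No match, No match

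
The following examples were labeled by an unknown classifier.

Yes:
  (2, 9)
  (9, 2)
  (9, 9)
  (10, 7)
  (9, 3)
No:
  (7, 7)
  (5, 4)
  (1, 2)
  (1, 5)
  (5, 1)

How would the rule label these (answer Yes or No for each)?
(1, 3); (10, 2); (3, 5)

No, Yes, No

All 'Yes' examples share one property — max ≥ 9 — and every 'No' example lacks it.
(1, 3) → max 3 → No. (10, 2) → max 10 → Yes. (3, 5) → max 5 → No.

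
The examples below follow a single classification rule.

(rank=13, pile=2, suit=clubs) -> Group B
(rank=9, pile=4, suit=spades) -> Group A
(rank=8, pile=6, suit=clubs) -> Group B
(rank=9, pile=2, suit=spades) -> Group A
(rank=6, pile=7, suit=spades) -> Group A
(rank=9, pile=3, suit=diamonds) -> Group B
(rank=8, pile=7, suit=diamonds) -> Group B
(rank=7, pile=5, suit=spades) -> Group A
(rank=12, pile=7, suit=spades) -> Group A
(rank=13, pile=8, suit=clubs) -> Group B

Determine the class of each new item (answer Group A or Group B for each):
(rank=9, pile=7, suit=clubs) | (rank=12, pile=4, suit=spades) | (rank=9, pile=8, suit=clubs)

Group B, Group A, Group B

The pattern is that an item is 'Group A' exactly when: suit is spades.
Group B: (rank=9, pile=7, suit=clubs), since suit is clubs.
Group A: (rank=12, pile=4, suit=spades), since suit is spades.
Group B: (rank=9, pile=8, suit=clubs), since suit is clubs.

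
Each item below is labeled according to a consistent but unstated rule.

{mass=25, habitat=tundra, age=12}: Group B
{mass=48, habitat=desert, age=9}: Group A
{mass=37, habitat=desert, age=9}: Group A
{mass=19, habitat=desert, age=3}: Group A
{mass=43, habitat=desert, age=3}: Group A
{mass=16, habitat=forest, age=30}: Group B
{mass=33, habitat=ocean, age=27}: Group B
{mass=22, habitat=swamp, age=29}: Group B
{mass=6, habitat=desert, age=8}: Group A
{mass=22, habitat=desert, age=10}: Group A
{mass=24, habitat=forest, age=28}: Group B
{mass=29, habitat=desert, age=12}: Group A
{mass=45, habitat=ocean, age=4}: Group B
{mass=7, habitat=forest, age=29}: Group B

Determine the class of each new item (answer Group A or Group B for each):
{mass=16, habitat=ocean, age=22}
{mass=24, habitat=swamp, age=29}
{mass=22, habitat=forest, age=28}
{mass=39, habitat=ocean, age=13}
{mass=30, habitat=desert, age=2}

A rule that fits every label: habitat is desert — true of each 'Group A' example, false of each 'Group B' one.
{mass=16, habitat=ocean, age=22}: habitat is ocean, fails this test → Group B.
{mass=24, habitat=swamp, age=29}: habitat is swamp, fails this test → Group B.
{mass=22, habitat=forest, age=28}: habitat is forest, fails this test → Group B.
{mass=39, habitat=ocean, age=13}: habitat is ocean, fails this test → Group B.
{mass=30, habitat=desert, age=2}: habitat is desert, qualifies → Group A.

Group B, Group B, Group B, Group B, Group A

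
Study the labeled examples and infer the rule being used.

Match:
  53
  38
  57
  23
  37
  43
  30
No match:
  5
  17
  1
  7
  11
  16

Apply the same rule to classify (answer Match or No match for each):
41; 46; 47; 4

The distinguishing property — at least 23 — holds for all the 'Match' cases and none of the 'No match' cases.
41 → 41 ≥ 23 → Match. 46 → 46 ≥ 23 → Match. 47 → 47 ≥ 23 → Match. 4 → 4 < 23 → No match.

Match, Match, Match, No match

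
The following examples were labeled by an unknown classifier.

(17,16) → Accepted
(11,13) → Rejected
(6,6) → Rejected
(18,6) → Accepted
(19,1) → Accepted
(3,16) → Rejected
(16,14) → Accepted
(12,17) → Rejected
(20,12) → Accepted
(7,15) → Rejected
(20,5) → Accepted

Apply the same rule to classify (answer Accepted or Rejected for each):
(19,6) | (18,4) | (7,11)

Accepted, Accepted, Rejected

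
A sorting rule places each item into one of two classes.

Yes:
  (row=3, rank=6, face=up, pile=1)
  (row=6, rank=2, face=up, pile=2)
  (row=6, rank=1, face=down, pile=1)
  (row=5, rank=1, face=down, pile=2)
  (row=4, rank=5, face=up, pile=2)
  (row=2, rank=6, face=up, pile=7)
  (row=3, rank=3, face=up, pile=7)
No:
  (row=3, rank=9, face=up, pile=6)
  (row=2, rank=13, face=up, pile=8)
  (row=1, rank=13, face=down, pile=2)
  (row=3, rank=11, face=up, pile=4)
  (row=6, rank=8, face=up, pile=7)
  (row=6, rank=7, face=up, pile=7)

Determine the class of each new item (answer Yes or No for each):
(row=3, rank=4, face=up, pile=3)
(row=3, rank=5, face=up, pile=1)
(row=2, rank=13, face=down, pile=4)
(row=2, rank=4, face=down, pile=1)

The pattern is that an item is 'Yes' exactly when: rank ≤ 6.
Yes: (row=3, rank=4, face=up, pile=3), since rank = 4. Yes: (row=3, rank=5, face=up, pile=1), since rank = 5. No: (row=2, rank=13, face=down, pile=4), since rank = 13. Yes: (row=2, rank=4, face=down, pile=1), since rank = 4.

Yes, Yes, No, Yes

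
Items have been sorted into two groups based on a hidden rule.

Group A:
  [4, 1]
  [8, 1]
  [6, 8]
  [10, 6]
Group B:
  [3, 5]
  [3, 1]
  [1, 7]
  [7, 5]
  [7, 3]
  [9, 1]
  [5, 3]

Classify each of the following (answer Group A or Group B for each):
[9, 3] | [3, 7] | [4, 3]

All 'Group A' examples share one property — first is even — and every 'Group B' example lacks it.

Group B, Group B, Group A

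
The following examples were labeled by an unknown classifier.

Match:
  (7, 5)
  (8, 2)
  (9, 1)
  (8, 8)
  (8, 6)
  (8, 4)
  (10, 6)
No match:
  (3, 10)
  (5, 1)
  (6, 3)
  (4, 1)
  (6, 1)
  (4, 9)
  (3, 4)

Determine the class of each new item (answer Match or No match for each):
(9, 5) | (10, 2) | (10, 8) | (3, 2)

Match, Match, Match, No match

The classifier is using: first ≥ 7.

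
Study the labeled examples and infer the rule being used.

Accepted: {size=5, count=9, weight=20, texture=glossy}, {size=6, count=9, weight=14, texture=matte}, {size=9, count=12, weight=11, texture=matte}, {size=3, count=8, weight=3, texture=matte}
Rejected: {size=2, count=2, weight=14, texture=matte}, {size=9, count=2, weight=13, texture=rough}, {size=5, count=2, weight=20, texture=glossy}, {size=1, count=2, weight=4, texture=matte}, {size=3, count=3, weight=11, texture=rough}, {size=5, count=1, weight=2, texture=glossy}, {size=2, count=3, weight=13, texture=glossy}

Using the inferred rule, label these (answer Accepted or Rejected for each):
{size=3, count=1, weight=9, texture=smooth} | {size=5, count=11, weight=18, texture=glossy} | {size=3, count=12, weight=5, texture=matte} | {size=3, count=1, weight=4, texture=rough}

Rejected, Accepted, Accepted, Rejected

One predicate separates the groups cleanly: count ≥ 8.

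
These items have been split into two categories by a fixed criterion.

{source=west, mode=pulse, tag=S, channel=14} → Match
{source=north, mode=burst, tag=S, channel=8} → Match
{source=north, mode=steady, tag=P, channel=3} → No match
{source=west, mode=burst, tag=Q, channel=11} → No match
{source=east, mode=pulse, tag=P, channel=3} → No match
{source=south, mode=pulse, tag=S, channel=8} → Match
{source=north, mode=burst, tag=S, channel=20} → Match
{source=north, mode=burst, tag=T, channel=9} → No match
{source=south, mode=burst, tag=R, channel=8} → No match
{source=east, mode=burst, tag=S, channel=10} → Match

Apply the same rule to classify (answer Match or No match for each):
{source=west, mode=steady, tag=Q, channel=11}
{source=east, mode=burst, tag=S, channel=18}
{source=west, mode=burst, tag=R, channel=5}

No match, Match, No match

A rule that fits every label: tag is S — true of each 'Match' example, false of each 'No match' one.
{source=west, mode=steady, tag=Q, channel=11}: No match (tag is Q).
{source=east, mode=burst, tag=S, channel=18}: Match (tag is S).
{source=west, mode=burst, tag=R, channel=5}: No match (tag is R).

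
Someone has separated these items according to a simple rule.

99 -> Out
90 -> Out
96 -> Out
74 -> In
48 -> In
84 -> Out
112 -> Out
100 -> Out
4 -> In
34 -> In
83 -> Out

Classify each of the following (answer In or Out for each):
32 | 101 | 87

In, Out, Out

Rule: at most 74. This holds for each 'In' example and fails for each 'Out' one.
32: In (32 ≤ 74). 101: Out (101 > 74). 87: Out (87 > 74).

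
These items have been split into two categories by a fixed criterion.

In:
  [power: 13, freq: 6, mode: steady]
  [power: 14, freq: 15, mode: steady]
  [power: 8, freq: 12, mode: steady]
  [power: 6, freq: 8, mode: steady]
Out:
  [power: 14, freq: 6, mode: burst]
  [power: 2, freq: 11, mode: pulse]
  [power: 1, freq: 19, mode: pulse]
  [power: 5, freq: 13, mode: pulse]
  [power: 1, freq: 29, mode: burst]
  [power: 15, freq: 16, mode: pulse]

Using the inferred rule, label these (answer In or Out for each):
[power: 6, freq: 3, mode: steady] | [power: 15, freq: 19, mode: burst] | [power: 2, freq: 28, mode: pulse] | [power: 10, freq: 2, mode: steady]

Rule: mode is steady. This holds for each 'In' example and fails for each 'Out' one.
[power: 6, freq: 3, mode: steady]: In (mode is steady). [power: 15, freq: 19, mode: burst]: Out (mode is burst). [power: 2, freq: 28, mode: pulse]: Out (mode is pulse). [power: 10, freq: 2, mode: steady]: In (mode is steady).

In, Out, Out, In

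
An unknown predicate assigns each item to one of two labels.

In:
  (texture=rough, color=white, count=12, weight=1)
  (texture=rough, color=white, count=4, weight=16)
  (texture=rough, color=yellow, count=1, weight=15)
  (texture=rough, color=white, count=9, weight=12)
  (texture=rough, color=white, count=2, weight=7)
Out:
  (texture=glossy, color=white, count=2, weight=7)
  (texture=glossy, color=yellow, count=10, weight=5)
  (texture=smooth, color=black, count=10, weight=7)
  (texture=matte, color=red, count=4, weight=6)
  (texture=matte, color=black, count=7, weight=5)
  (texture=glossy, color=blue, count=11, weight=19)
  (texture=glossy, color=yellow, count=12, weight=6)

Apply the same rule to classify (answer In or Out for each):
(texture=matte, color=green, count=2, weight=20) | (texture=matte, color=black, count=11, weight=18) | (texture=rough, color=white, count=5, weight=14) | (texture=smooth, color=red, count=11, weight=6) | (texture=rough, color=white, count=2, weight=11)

The classifier is using: texture is rough.
(texture=matte, color=green, count=2, weight=20) → texture is matte → Out.
(texture=matte, color=black, count=11, weight=18) → texture is matte → Out.
(texture=rough, color=white, count=5, weight=14) → texture is rough → In.
(texture=smooth, color=red, count=11, weight=6) → texture is smooth → Out.
(texture=rough, color=white, count=2, weight=11) → texture is rough → In.

Out, Out, In, Out, In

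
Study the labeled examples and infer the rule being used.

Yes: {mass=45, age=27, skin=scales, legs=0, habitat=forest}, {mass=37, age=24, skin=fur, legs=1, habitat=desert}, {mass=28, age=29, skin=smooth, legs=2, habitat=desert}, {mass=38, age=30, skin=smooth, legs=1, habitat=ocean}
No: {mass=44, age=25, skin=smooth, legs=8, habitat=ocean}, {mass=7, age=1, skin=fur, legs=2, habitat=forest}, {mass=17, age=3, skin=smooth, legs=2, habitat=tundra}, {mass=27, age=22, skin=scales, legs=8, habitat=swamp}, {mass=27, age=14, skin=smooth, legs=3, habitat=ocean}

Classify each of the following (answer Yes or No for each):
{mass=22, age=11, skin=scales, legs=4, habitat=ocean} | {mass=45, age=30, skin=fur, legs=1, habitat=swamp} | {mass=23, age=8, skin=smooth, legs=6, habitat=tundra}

No, Yes, No

The pattern is that an item is 'Yes' exactly when: legs ≤ 2 AND age ≥ 14.
{mass=22, age=11, skin=scales, legs=4, habitat=ocean}: legs = 4, age = 11 — does not fit, so No. {mass=45, age=30, skin=fur, legs=1, habitat=swamp}: legs = 1, age = 30 — fits, so Yes. {mass=23, age=8, skin=smooth, legs=6, habitat=tundra}: legs = 6, age = 8 — does not fit, so No.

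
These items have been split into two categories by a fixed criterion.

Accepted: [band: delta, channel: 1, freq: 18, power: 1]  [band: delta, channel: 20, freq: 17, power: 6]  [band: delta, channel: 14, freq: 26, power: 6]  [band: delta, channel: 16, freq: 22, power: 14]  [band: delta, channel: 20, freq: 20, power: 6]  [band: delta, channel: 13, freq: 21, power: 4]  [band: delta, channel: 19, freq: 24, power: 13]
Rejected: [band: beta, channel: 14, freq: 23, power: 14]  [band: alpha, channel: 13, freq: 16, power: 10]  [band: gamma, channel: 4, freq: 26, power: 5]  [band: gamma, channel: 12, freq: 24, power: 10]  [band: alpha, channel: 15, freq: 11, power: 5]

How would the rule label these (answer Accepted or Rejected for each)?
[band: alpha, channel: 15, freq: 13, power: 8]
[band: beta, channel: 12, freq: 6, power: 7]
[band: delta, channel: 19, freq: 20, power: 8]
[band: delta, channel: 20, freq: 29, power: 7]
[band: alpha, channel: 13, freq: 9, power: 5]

One predicate separates the groups cleanly: band is delta.

Rejected, Rejected, Accepted, Accepted, Rejected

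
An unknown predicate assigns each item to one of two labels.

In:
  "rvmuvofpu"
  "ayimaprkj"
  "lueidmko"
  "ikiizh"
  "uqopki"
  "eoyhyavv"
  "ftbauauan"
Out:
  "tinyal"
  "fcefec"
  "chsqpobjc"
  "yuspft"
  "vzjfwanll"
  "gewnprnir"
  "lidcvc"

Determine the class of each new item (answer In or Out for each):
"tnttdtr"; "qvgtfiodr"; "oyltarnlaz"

Out, Out, In

Every 'In' example satisfies: has ≥ 3 vowels. None of the 'Out' examples do.
"tnttdtr" — 0 vowels, hence Out.
"qvgtfiodr" — 2 vowels, hence Out.
"oyltarnlaz" — 3 vowels, hence In.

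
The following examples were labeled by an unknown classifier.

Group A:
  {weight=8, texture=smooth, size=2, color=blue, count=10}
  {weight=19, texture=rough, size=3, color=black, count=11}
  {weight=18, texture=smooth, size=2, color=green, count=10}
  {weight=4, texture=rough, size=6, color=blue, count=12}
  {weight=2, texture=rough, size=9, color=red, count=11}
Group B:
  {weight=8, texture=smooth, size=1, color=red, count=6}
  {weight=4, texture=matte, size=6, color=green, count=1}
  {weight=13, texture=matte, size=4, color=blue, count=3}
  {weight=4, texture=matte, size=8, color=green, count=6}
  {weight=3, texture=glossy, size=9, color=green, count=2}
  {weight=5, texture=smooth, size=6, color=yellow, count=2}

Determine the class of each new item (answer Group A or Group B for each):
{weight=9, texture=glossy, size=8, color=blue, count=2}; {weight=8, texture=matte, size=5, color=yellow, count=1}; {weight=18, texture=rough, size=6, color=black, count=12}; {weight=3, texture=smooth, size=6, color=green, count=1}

The classifier is using: count ≥ 10.
{weight=9, texture=glossy, size=8, color=blue, count=2}: count = 2 — does not pass, so Group B. {weight=8, texture=matte, size=5, color=yellow, count=1}: count = 1 — does not pass, so Group B. {weight=18, texture=rough, size=6, color=black, count=12}: count = 12 — fits, so Group A. {weight=3, texture=smooth, size=6, color=green, count=1}: count = 1 — does not pass, so Group B.

Group B, Group B, Group A, Group B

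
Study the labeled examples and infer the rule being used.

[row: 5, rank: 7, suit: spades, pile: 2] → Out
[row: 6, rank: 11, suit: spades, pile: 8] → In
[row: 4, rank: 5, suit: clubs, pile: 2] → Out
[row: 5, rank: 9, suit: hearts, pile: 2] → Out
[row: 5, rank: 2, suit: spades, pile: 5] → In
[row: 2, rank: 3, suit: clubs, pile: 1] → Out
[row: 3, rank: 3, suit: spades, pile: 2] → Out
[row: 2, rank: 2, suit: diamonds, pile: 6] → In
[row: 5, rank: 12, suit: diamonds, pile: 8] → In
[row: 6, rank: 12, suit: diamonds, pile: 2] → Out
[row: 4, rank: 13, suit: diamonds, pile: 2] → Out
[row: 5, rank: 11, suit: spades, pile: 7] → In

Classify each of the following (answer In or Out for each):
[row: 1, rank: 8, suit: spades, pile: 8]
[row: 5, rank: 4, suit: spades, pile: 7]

Rule: pile ≥ 5. This holds for each 'In' example and fails for each 'Out' one.
[row: 1, rank: 8, suit: spades, pile: 8] → pile = 8 → In.
[row: 5, rank: 4, suit: spades, pile: 7] → pile = 7 → In.

In, In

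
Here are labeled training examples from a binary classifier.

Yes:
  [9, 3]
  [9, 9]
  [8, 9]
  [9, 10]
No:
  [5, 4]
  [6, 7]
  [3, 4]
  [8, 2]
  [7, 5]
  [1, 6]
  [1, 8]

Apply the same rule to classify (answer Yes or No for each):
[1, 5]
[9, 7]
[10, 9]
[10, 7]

No, Yes, Yes, Yes

'Yes' ⟺ max ≥ 9.
No: [1, 5], since max 5.
Yes: [9, 7], since max 9.
Yes: [10, 9], since max 10.
Yes: [10, 7], since max 10.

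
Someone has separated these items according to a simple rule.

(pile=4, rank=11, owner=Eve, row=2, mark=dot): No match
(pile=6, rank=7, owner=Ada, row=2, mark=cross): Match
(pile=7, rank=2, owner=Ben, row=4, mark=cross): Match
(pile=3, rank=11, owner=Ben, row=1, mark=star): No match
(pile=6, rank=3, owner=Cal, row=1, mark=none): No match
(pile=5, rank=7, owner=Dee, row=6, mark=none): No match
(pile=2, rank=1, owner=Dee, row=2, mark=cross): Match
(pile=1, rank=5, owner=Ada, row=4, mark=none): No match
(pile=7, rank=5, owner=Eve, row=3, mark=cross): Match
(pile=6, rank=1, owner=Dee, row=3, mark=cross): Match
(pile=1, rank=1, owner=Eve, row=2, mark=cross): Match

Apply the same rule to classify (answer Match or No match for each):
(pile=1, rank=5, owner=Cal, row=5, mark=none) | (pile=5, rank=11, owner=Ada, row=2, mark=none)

No match, No match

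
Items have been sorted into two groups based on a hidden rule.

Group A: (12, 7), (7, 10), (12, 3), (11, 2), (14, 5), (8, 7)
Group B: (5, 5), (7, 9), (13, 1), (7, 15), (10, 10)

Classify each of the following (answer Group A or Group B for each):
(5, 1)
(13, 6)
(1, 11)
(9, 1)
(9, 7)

Comparing the two groups points to one rule — sum is odd.
(5, 1) → 5+1 = 6 → Group B. (13, 6) → 13+6 = 19 → Group A. (1, 11) → 1+11 = 12 → Group B. (9, 1) → 9+1 = 10 → Group B. (9, 7) → 9+7 = 16 → Group B.

Group B, Group A, Group B, Group B, Group B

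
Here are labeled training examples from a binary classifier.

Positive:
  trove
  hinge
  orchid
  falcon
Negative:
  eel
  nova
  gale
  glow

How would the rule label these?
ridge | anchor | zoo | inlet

The pattern is that an item is 'Positive' exactly when: length ≥ 5.
ridge — length 5, hence Positive. anchor — length 6, hence Positive. zoo — length 3, hence Negative. inlet — length 5, hence Positive.

Positive, Positive, Negative, Positive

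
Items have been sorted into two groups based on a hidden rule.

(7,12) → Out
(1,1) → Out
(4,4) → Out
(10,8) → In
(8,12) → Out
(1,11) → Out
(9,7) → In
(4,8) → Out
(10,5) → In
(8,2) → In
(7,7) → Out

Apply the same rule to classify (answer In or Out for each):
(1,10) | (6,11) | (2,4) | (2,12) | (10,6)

Out, Out, Out, Out, In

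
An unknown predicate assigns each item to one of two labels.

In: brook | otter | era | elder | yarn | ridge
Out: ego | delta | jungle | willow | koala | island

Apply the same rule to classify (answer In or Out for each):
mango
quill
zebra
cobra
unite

Looking at the examples, the only property every 'In' case has and every 'Out' case lacks is: contains 'r'.
mango: no 'r' — fails the rule, so Out.
quill: no 'r' — fails the rule, so Out.
zebra: has 'r' — satisfies this, so In.
cobra: has 'r' — satisfies this, so In.
unite: no 'r' — fails the rule, so Out.

Out, Out, In, In, Out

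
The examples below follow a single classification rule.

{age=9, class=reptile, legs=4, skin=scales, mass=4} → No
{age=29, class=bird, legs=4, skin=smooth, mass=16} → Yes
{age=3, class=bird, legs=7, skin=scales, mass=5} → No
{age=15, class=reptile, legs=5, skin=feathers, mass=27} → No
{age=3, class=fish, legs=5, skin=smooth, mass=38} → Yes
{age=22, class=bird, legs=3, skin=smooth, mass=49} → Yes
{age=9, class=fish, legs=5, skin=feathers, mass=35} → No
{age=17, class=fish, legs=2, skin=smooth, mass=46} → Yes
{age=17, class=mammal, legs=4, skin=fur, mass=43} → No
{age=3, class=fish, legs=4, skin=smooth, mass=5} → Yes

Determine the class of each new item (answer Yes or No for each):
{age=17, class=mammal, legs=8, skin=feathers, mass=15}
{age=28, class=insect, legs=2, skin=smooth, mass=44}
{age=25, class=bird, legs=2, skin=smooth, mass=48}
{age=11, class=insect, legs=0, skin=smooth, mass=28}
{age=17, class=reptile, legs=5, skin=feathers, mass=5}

The distinguishing property — skin is smooth — holds for all the 'Yes' cases and none of the 'No' cases.
{age=17, class=mammal, legs=8, skin=feathers, mass=15} — skin is feathers, hence No.
{age=28, class=insect, legs=2, skin=smooth, mass=44} — skin is smooth, hence Yes.
{age=25, class=bird, legs=2, skin=smooth, mass=48} — skin is smooth, hence Yes.
{age=11, class=insect, legs=0, skin=smooth, mass=28} — skin is smooth, hence Yes.
{age=17, class=reptile, legs=5, skin=feathers, mass=5} — skin is feathers, hence No.

No, Yes, Yes, Yes, No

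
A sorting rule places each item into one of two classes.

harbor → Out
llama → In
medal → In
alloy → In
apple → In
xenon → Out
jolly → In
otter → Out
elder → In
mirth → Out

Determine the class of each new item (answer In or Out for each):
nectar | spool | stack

Out, In, Out

Comparing the two groups points to one rule — contains 'l'.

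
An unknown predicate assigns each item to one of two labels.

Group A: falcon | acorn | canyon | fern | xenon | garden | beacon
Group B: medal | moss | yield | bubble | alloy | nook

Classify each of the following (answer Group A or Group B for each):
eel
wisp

Group B, Group B

Comparing the two groups points to one rule — ends with 'n'.
eel — ends with 'l', hence Group B.
wisp — ends with 'p', hence Group B.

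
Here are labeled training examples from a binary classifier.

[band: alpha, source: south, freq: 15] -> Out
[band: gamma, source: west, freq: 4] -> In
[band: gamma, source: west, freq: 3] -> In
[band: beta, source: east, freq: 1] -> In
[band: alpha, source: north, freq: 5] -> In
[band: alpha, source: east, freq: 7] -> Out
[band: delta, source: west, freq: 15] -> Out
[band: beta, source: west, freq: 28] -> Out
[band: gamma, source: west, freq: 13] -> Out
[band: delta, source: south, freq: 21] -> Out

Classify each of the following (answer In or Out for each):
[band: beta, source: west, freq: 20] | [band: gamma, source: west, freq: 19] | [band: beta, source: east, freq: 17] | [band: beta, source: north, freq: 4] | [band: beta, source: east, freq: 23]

Out, Out, Out, In, Out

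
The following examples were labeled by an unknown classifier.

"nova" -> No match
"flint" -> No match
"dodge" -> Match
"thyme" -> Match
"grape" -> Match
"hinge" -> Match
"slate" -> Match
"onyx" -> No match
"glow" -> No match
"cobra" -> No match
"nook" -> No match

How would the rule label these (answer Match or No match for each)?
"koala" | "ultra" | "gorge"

No match, No match, Match

Rule: contains 'e'. This holds for each 'Match' example and fails for each 'No match' one.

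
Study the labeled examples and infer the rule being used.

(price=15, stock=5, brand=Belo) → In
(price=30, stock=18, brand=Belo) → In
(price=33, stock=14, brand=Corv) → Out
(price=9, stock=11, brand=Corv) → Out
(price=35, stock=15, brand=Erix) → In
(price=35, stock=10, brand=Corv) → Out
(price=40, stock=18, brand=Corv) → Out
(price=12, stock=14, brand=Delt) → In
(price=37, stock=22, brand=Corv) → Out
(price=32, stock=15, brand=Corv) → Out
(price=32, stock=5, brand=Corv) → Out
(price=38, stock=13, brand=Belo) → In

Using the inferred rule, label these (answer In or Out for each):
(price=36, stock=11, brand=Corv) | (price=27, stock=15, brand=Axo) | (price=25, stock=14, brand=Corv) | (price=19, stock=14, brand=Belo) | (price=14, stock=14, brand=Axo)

Out, In, Out, In, In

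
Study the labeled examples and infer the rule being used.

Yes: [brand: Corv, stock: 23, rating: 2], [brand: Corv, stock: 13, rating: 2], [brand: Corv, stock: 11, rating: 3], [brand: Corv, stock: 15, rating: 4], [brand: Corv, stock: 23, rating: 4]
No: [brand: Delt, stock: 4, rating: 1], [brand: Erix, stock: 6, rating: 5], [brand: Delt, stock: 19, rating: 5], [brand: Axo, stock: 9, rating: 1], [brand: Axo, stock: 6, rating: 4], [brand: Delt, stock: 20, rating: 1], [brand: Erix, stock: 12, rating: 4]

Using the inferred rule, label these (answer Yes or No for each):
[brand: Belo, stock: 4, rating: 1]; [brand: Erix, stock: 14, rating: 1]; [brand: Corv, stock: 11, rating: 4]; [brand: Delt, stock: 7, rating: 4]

The pattern is that an item is 'Yes' exactly when: brand is Corv.

No, No, Yes, No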